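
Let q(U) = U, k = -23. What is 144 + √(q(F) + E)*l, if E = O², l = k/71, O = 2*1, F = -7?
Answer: 144 - 23*I*√3/71 ≈ 144.0 - 0.56109*I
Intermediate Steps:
O = 2
l = -23/71 ≈ -0.32394
E = 4 (E = 2² = 4)
144 + √(q(F) + E)*l = 144 + √(-7 + 4)*(-23/71) = 144 + √(-3)*(-23/71) = 144 + (I*√3)*(-23/71) = 144 - 23*I*√3/71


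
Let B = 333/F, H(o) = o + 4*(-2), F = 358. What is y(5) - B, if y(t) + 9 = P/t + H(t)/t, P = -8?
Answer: -21713/1790 ≈ -12.130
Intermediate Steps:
H(o) = -8 + o (H(o) = o - 8 = -8 + o)
B = 333/358 ≈ 0.93017
y(t) = -9 - 8/t + (-8 + t)/t (y(t) = -9 + (-8/t + (-8 + t)/t) = -9 - 8/t + (-8 + t)/t)
y(5) - B = (-8 - 16/5) - 1*333/358 = (-8 - 16*1/5) - 333/358 = (-8 - 16/5) - 333/358 = -56/5 - 333/358 = -21713/1790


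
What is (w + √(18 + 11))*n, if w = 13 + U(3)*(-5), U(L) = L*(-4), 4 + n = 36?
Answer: 2336 + 32*√29 ≈ 2508.3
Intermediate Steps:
n = 32 (n = -4 + 36 = 32)
U(L) = -4*L
w = 73 (w = 13 - 4*3*(-5) = 13 - 12*(-5) = 13 + 60 = 73)
(w + √(18 + 11))*n = (73 + √(18 + 11))*32 = (73 + √29)*32 = 2336 + 32*√29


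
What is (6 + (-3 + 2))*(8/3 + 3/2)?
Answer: 125/6 ≈ 20.833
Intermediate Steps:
(6 + (-3 + 2))*(8/3 + 3/2) = (6 - 1)*(8*(1/3) + 3*(1/2)) = 5*(8/3 + 3/2) = 5*(25/6) = 125/6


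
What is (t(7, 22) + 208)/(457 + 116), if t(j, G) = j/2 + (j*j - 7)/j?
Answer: 145/382 ≈ 0.37958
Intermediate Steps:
t(j, G) = j/2 + (-7 + j**2)/j (t(j, G) = j*(1/2) + (j**2 - 7)/j = j/2 + (-7 + j**2)/j)
(t(7, 22) + 208)/(457 + 116) = ((-7/7 + (3/2)*7) + 208)/(457 + 116) = ((-7*1/7 + 21/2) + 208)/573 = ((-1 + 21/2) + 208)*(1/573) = (19/2 + 208)*(1/573) = (435/2)*(1/573) = 145/382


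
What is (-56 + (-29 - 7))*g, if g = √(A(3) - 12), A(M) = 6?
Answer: -92*I*√6 ≈ -225.35*I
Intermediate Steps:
g = I*√6 (g = √(6 - 12) = √(-6) = I*√6 ≈ 2.4495*I)
(-56 + (-29 - 7))*g = (-56 + (-29 - 7))*(I*√6) = (-56 - 36)*(I*√6) = -92*I*√6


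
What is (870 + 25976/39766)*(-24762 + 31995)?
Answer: 125211895134/19883 ≈ 6.2974e+6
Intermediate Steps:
(870 + 25976/39766)*(-24762 + 31995) = (870 + 25976*(1/39766))*7233 = (870 + 12988/19883)*7233 = (17311198/19883)*7233 = 125211895134/19883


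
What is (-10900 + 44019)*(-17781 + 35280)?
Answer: 579549381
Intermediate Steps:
(-10900 + 44019)*(-17781 + 35280) = 33119*17499 = 579549381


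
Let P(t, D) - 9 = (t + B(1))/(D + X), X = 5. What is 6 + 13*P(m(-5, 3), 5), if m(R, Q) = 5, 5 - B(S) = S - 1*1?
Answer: 136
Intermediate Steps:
B(S) = 6 - S (B(S) = 5 - (S - 1*1) = 5 - (S - 1) = 5 - (-1 + S) = 5 + (1 - S) = 6 - S)
P(t, D) = 9 + (5 + t)/(5 + D) (P(t, D) = 9 + (t + (6 - 1*1))/(D + 5) = 9 + (t + (6 - 1))/(5 + D) = 9 + (t + 5)/(5 + D) = 9 + (5 + t)/(5 + D))
6 + 13*P(m(-5, 3), 5) = 6 + 13*((50 + 5 + 9*5)/(5 + 5)) = 6 + 13*((50 + 5 + 45)/10) = 6 + 13*((1/10)*100) = 6 + 13*10 = 6 + 130 = 136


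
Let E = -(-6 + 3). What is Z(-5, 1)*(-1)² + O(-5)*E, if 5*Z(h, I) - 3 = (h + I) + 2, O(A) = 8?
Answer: 121/5 ≈ 24.200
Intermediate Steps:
Z(h, I) = 1 + I/5 + h/5 (Z(h, I) = ⅗ + ((h + I) + 2)/5 = ⅗ + ((I + h) + 2)/5 = ⅗ + (2 + I + h)/5 = ⅗ + (⅖ + I/5 + h/5) = 1 + I/5 + h/5)
E = 3 (E = -1*(-3) = 3)
Z(-5, 1)*(-1)² + O(-5)*E = (1 + (⅕)*1 + (⅕)*(-5))*(-1)² + 8*3 = (1 + ⅕ - 1)*1 + 24 = (⅕)*1 + 24 = ⅕ + 24 = 121/5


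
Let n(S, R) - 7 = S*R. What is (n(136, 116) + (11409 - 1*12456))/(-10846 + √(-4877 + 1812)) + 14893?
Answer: 583944846259/39212927 - 4912*I*√3065/39212927 ≈ 14892.0 - 0.006935*I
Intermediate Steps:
n(S, R) = 7 + R*S (n(S, R) = 7 + S*R = 7 + R*S)
(n(136, 116) + (11409 - 1*12456))/(-10846 + √(-4877 + 1812)) + 14893 = ((7 + 116*136) + (11409 - 1*12456))/(-10846 + √(-4877 + 1812)) + 14893 = ((7 + 15776) + (11409 - 12456))/(-10846 + √(-3065)) + 14893 = (15783 - 1047)/(-10846 + I*√3065) + 14893 = 14736/(-10846 + I*√3065) + 14893 = 14893 + 14736/(-10846 + I*√3065)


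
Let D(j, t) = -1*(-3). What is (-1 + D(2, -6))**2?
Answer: 4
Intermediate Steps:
D(j, t) = 3
(-1 + D(2, -6))**2 = (-1 + 3)**2 = 2**2 = 4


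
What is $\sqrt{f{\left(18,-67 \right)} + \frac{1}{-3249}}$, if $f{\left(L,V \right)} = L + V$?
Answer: $\frac{i \sqrt{159202}}{57} \approx 7.0 i$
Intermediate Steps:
$\sqrt{f{\left(18,-67 \right)} + \frac{1}{-3249}} = \sqrt{\left(18 - 67\right) + \frac{1}{-3249}} = \sqrt{-49 - \frac{1}{3249}} = \sqrt{- \frac{159202}{3249}} = \frac{i \sqrt{159202}}{57}$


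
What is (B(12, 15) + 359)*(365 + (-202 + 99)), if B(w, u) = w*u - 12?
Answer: 138074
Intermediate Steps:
B(w, u) = -12 + u*w (B(w, u) = u*w - 12 = -12 + u*w)
(B(12, 15) + 359)*(365 + (-202 + 99)) = ((-12 + 15*12) + 359)*(365 + (-202 + 99)) = ((-12 + 180) + 359)*(365 - 103) = (168 + 359)*262 = 527*262 = 138074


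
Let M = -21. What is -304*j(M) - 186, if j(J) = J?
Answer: 6198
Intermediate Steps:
-304*j(M) - 186 = -304*(-21) - 186 = 6384 - 186 = 6198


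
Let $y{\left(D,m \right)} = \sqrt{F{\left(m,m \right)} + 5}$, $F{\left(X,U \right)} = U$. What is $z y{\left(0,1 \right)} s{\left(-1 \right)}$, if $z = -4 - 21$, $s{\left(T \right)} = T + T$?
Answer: $50 \sqrt{6} \approx 122.47$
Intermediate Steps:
$y{\left(D,m \right)} = \sqrt{5 + m}$ ($y{\left(D,m \right)} = \sqrt{m + 5} = \sqrt{5 + m}$)
$s{\left(T \right)} = 2 T$
$z = -25$ ($z = -4 - 21 = -25$)
$z y{\left(0,1 \right)} s{\left(-1 \right)} = - 25 \sqrt{5 + 1} \cdot 2 \left(-1\right) = - 25 \sqrt{6} \left(-2\right) = 50 \sqrt{6}$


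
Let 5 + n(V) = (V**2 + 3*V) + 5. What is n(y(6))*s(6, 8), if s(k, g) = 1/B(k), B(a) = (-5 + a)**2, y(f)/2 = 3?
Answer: 54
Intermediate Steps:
y(f) = 6 (y(f) = 2*3 = 6)
n(V) = V**2 + 3*V (n(V) = -5 + ((V**2 + 3*V) + 5) = -5 + (5 + V**2 + 3*V) = V**2 + 3*V)
s(k, g) = (-5 + k)**(-2) (s(k, g) = 1/((-5 + k)**2) = (-5 + k)**(-2))
n(y(6))*s(6, 8) = (6*(3 + 6))/(-5 + 6)**2 = (6*9)/1**2 = 54*1 = 54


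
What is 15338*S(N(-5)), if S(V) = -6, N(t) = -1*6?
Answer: -92028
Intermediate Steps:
N(t) = -6
15338*S(N(-5)) = 15338*(-6) = -92028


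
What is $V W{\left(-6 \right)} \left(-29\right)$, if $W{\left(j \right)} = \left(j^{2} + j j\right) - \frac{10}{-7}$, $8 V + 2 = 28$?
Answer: $- \frac{96889}{14} \approx -6920.6$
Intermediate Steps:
$V = \frac{13}{4}$ ($V = - \frac{1}{4} + \frac{1}{8} \cdot 28 = - \frac{1}{4} + \frac{7}{2} = \frac{13}{4} \approx 3.25$)
$W{\left(j \right)} = \frac{10}{7} + 2 j^{2}$ ($W{\left(j \right)} = \left(j^{2} + j^{2}\right) - - \frac{10}{7} = 2 j^{2} + \frac{10}{7} = \frac{10}{7} + 2 j^{2}$)
$V W{\left(-6 \right)} \left(-29\right) = \frac{13 \left(\frac{10}{7} + 2 \left(-6\right)^{2}\right)}{4} \left(-29\right) = \frac{13 \left(\frac{10}{7} + 2 \cdot 36\right)}{4} \left(-29\right) = \frac{13 \left(\frac{10}{7} + 72\right)}{4} \left(-29\right) = \frac{13}{4} \cdot \frac{514}{7} \left(-29\right) = \frac{3341}{14} \left(-29\right) = - \frac{96889}{14}$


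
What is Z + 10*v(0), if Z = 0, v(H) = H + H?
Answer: 0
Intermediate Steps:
v(H) = 2*H
Z + 10*v(0) = 0 + 10*(2*0) = 0 + 10*0 = 0 + 0 = 0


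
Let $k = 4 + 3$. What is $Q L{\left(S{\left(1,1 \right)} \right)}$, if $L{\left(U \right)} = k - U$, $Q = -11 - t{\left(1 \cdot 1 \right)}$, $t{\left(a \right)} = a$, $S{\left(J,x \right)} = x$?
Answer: $-72$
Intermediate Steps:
$k = 7$
$Q = -12$ ($Q = -11 - 1 \cdot 1 = -11 - 1 = -12$)
$L{\left(U \right)} = 7 - U$
$Q L{\left(S{\left(1,1 \right)} \right)} = - 12 \left(7 - 1\right) = \left(-12\right) 6 = -72$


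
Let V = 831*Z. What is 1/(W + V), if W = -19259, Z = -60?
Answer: -1/69119 ≈ -1.4468e-5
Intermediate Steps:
V = -49860 (V = 831*(-60) = -49860)
1/(W + V) = 1/(-19259 - 49860) = 1/(-69119) = -1/69119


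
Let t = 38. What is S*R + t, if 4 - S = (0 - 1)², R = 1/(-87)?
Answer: 1101/29 ≈ 37.966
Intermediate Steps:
R = -1/87 ≈ -0.011494
S = 3 (S = 4 - (0 - 1)² = 4 - 1*(-1)² = 4 - 1*1 = 4 - 1 = 3)
S*R + t = 3*(-1/87) + 38 = -1/29 + 38 = 1101/29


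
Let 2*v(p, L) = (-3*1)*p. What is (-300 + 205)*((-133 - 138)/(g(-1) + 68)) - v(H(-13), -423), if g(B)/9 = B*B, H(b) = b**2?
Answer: 90529/154 ≈ 587.85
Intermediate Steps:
g(B) = 9*B**2 (g(B) = 9*(B*B) = 9*B**2)
v(p, L) = -3*p/2 (v(p, L) = ((-3*1)*p)/2 = (-3*p)/2 = -3*p/2)
(-300 + 205)*((-133 - 138)/(g(-1) + 68)) - v(H(-13), -423) = (-300 + 205)*((-133 - 138)/(9*(-1)**2 + 68)) - (-3)*(-13)**2/2 = -(-25745)/(9*1 + 68) - (-3)*169/2 = -(-25745)/(9 + 68) - 1*(-507/2) = -(-25745)/77 + 507/2 = -95*(-271/77) + 507/2 = 25745/77 + 507/2 = 90529/154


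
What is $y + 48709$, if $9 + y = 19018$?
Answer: $67718$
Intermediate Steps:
$y = 19009$ ($y = -9 + 19018 = 19009$)
$y + 48709 = 19009 + 48709 = 67718$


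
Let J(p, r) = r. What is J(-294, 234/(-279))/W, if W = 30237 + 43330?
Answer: -2/175429 ≈ -1.1401e-5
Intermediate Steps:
W = 73567
J(-294, 234/(-279))/W = (234/(-279))/73567 = (234*(-1/279))*(1/73567) = -26/31*1/73567 = -2/175429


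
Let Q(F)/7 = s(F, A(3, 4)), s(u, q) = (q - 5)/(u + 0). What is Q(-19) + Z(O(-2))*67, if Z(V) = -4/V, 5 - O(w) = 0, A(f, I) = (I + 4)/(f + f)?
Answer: -14891/285 ≈ -52.249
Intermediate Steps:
A(f, I) = (4 + I)/(2*f) (A(f, I) = (4 + I)/((2*f)) = (4 + I)*(1/(2*f)) = (4 + I)/(2*f))
O(w) = 5 (O(w) = 5 - 1*0 = 5 + 0 = 5)
s(u, q) = (-5 + q)/u
Q(F) = -77/(3*F) (Q(F) = 7*((-5 + (½)*(4 + 4)/3)/F) = 7*((-5 + (½)*(⅓)*8)/F) = 7*((-5 + 4/3)/F) = 7*(-11/3/F) = 7*(-11/(3*F)) = -77/(3*F))
Q(-19) + Z(O(-2))*67 = -77/3/(-19) - 4/5*67 = -77/3*(-1/19) - 4*⅕*67 = 77/57 - ⅘*67 = 77/57 - 268/5 = -14891/285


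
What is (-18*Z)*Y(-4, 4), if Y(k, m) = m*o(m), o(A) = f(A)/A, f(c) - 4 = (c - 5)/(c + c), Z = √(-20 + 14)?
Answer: -279*I*√6/4 ≈ -170.85*I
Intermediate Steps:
Z = I*√6 (Z = √(-6) = I*√6 ≈ 2.4495*I)
f(c) = 4 + (-5 + c)/(2*c) (f(c) = 4 + (c - 5)/(c + c) = 4 + (-5 + c)/((2*c)) = 4 + (-5 + c)*(1/(2*c)) = 4 + (-5 + c)/(2*c))
o(A) = (-5 + 9*A)/(2*A²) (o(A) = ((-5 + 9*A)/(2*A))/A = (-5 + 9*A)/(2*A²))
Y(k, m) = (-5 + 9*m)/(2*m) (Y(k, m) = m*((-5 + 9*m)/(2*m²)) = (-5 + 9*m)/(2*m))
(-18*Z)*Y(-4, 4) = (-18*I*√6)*((½)*(-5 + 9*4)/4) = (-18*I*√6)*((½)*(¼)*(-5 + 36)) = (-18*I*√6)*((½)*(¼)*31) = -18*I*√6*(31/8) = -279*I*√6/4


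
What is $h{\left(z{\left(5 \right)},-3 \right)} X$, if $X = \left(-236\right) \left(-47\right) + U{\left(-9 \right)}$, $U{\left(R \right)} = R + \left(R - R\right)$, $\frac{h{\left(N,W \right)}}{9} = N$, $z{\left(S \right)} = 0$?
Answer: $0$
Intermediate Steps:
$h{\left(N,W \right)} = 9 N$
$U{\left(R \right)} = R$ ($U{\left(R \right)} = R + 0 = R$)
$X = 11083$ ($X = \left(-236\right) \left(-47\right) - 9 = 11092 - 9 = 11083$)
$h{\left(z{\left(5 \right)},-3 \right)} X = 9 \cdot 0 \cdot 11083 = 0 \cdot 11083 = 0$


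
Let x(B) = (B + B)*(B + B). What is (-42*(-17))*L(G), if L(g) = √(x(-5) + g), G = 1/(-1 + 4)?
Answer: 238*√903 ≈ 7151.9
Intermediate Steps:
x(B) = 4*B² (x(B) = (2*B)*(2*B) = 4*B²)
G = ⅓ (G = 1/3 = ⅓ ≈ 0.33333)
L(g) = √(100 + g) (L(g) = √(4*(-5)² + g) = √(4*25 + g) = √(100 + g))
(-42*(-17))*L(G) = (-42*(-17))*√(100 + ⅓) = 714*√(301/3) = 714*(√903/3) = 238*√903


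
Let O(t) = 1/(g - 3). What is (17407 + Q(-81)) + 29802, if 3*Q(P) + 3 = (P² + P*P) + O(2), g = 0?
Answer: 464237/9 ≈ 51582.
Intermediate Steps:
O(t) = -⅓ (O(t) = 1/(0 - 3) = 1/(-3) = -⅓)
Q(P) = -10/9 + 2*P²/3 (Q(P) = -1 + ((P² + P*P) - ⅓)/3 = -1 + ((P² + P²) - ⅓)/3 = -1 + (2*P² - ⅓)/3 = -1 + (-⅓ + 2*P²)/3 = -1 + (-⅑ + 2*P²/3) = -10/9 + 2*P²/3)
(17407 + Q(-81)) + 29802 = (17407 + (-10/9 + (⅔)*(-81)²)) + 29802 = (17407 + (-10/9 + (⅔)*6561)) + 29802 = (17407 + (-10/9 + 4374)) + 29802 = (17407 + 39356/9) + 29802 = 196019/9 + 29802 = 464237/9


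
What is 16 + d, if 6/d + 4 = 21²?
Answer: 6998/437 ≈ 16.014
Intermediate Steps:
d = 6/437 (d = 6/(-4 + 21²) = 6/(-4 + 441) = 6/437 ≈ 0.013730)
16 + d = 16 + 6/437 = 6998/437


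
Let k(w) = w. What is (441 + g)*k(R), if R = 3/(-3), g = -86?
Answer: -355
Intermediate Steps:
R = -1 (R = 3*(-⅓) = -1)
(441 + g)*k(R) = (441 - 86)*(-1) = 355*(-1) = -355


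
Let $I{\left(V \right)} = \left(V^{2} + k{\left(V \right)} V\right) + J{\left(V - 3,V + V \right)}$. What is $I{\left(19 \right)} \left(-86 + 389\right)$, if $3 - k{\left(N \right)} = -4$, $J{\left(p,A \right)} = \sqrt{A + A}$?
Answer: $149682 + 606 \sqrt{19} \approx 1.5232 \cdot 10^{5}$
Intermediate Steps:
$J{\left(p,A \right)} = \sqrt{2} \sqrt{A}$ ($J{\left(p,A \right)} = \sqrt{2 A} = \sqrt{2} \sqrt{A}$)
$k{\left(N \right)} = 7$ ($k{\left(N \right)} = 3 - -4 = 3 + 4 = 7$)
$I{\left(V \right)} = V^{2} + 2 \sqrt{V} + 7 V$ ($I{\left(V \right)} = \left(V^{2} + 7 V\right) + \sqrt{2} \sqrt{V + V} = \left(V^{2} + 7 V\right) + \sqrt{2} \sqrt{2 V} = \left(V^{2} + 7 V\right) + \sqrt{2} \sqrt{2} \sqrt{V} = \left(V^{2} + 7 V\right) + 2 \sqrt{V} = V^{2} + 2 \sqrt{V} + 7 V$)
$I{\left(19 \right)} \left(-86 + 389\right) = \left(19^{2} + 2 \sqrt{19} + 7 \cdot 19\right) \left(-86 + 389\right) = \left(361 + 2 \sqrt{19} + 133\right) 303 = \left(494 + 2 \sqrt{19}\right) 303 = 149682 + 606 \sqrt{19}$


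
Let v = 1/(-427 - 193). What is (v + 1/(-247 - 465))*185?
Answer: -12321/22072 ≈ -0.55822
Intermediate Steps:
v = -1/620 (v = 1/(-620) = -1/620 ≈ -0.0016129)
(v + 1/(-247 - 465))*185 = (-1/620 + 1/(-247 - 465))*185 = (-1/620 + 1/(-712))*185 = (-1/620 - 1/712)*185 = -333/110360*185 = -12321/22072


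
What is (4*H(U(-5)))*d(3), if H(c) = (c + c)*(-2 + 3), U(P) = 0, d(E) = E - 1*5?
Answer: 0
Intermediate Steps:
d(E) = -5 + E (d(E) = E - 5 = -5 + E)
H(c) = 2*c (H(c) = (2*c)*1 = 2*c)
(4*H(U(-5)))*d(3) = (4*(2*0))*(-5 + 3) = (4*0)*(-2) = 0*(-2) = 0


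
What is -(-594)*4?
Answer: 2376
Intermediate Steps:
-(-594)*4 = -594*(-4) = 2376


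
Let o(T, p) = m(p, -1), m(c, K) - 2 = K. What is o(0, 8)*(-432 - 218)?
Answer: -650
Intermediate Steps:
m(c, K) = 2 + K
o(T, p) = 1 (o(T, p) = 2 - 1 = 1)
o(0, 8)*(-432 - 218) = 1*(-432 - 218) = 1*(-650) = -650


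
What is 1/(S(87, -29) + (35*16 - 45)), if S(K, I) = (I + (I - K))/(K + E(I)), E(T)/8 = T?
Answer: 1/516 ≈ 0.0019380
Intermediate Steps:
E(T) = 8*T
S(K, I) = (-K + 2*I)/(K + 8*I) (S(K, I) = (I + (I - K))/(K + 8*I) = (-K + 2*I)/(K + 8*I))
1/(S(87, -29) + (35*16 - 45)) = 1/((-1*87 + 2*(-29))/(87 + 8*(-29)) + (35*16 - 45)) = 1/((-87 - 58)/(87 - 232) + (560 - 45)) = 1/(-145/(-145) + 515) = 1/(-1/145*(-145) + 515) = 1/(1 + 515) = 1/516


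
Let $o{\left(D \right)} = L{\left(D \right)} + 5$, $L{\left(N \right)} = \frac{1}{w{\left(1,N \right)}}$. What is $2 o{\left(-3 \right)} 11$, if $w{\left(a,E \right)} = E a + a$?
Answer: $99$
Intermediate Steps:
$w{\left(a,E \right)} = a + E a$
$L{\left(N \right)} = \frac{1}{1 + N}$ ($L{\left(N \right)} = \frac{1}{1 \left(1 + N\right)} = \frac{1}{1 + N}$)
$o{\left(D \right)} = 5 + \frac{1}{1 + D}$ ($o{\left(D \right)} = \frac{1}{1 + D} + 5 = 5 + \frac{1}{1 + D}$)
$2 o{\left(-3 \right)} 11 = 2 \frac{6 + 5 \left(-3\right)}{1 - 3} \cdot 11 = 2 \frac{6 - 15}{-2} \cdot 11 = 2 \left(\left(- \frac{1}{2}\right) \left(-9\right)\right) 11 = 2 \cdot \frac{9}{2} \cdot 11 = 9 \cdot 11 = 99$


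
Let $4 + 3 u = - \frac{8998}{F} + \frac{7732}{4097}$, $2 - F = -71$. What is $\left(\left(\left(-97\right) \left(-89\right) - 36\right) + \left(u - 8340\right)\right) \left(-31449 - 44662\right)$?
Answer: $- \frac{4898878350009}{299081} \approx -1.638 \cdot 10^{7}$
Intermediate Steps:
$F = 73$ ($F = 2 - -71 = 2 + 71 = 73$)
$u = - \frac{12498898}{299081}$ ($u = - \frac{4}{3} + \frac{- \frac{8998}{73} + \frac{7732}{4097}}{3} = - \frac{4}{3} + \frac{1}{3} \left(- \frac{36300370}{299081}\right) = - \frac{4}{3} - \frac{36300370}{897243} = - \frac{12498898}{299081} \approx -41.791$)
$\left(\left(\left(-97\right) \left(-89\right) - 36\right) + \left(u - 8340\right)\right) \left(-31449 - 44662\right) = \left(\left(\left(-97\right) \left(-89\right) - 36\right) - \frac{2506834438}{299081}\right) \left(-31449 - 44662\right) = \left(\left(8633 - 36\right) - \frac{2506834438}{299081}\right) \left(-76111\right) = \left(8597 - \frac{2506834438}{299081}\right) \left(-76111\right) = \frac{64364919}{299081} \left(-76111\right) = - \frac{4898878350009}{299081}$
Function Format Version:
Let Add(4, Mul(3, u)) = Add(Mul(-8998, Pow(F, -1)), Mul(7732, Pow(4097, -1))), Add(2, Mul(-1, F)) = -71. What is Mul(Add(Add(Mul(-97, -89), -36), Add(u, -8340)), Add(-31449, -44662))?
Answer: Rational(-4898878350009, 299081) ≈ -1.6380e+7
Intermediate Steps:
F = 73 (F = Add(2, Mul(-1, -71)) = Add(2, 71) = 73)
u = Rational(-12498898, 299081) (u = Add(Rational(-4, 3), Mul(Rational(1, 3), Add(Mul(-8998, Pow(73, -1)), Mul(7732, Pow(4097, -1))))) = Add(Rational(-4, 3), Mul(Rational(1, 3), Add(Mul(-8998, Rational(1, 73)), Mul(7732, Rational(1, 4097))))) = Add(Rational(-4, 3), Mul(Rational(1, 3), Add(Rational(-8998, 73), Rational(7732, 4097)))) = Add(Rational(-4, 3), Mul(Rational(1, 3), Rational(-36300370, 299081))) = Add(Rational(-4, 3), Rational(-36300370, 897243)) = Rational(-12498898, 299081) ≈ -41.791)
Mul(Add(Add(Mul(-97, -89), -36), Add(u, -8340)), Add(-31449, -44662)) = Mul(Add(Add(Mul(-97, -89), -36), Add(Rational(-12498898, 299081), -8340)), Add(-31449, -44662)) = Mul(Add(Add(8633, -36), Rational(-2506834438, 299081)), -76111) = Mul(Add(8597, Rational(-2506834438, 299081)), -76111) = Mul(Rational(64364919, 299081), -76111) = Rational(-4898878350009, 299081)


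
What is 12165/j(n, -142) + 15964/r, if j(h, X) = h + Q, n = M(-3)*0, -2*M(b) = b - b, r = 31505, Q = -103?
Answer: -381614033/3245015 ≈ -117.60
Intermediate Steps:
M(b) = 0 (M(b) = -(b - b)/2 = -1/2*0 = 0)
n = 0 (n = 0*0 = 0)
j(h, X) = -103 + h (j(h, X) = h - 103 = -103 + h)
12165/j(n, -142) + 15964/r = 12165/(-103 + 0) + 15964/31505 = 12165/(-103) + 15964*(1/31505) = 12165*(-1/103) + 15964/31505 = -12165/103 + 15964/31505 = -381614033/3245015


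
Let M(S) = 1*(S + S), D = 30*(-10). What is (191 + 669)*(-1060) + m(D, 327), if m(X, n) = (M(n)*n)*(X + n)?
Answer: 4862566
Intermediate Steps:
D = -300
M(S) = 2*S (M(S) = 1*(2*S) = 2*S)
m(X, n) = 2*n**2*(X + n) (m(X, n) = ((2*n)*n)*(X + n) = (2*n**2)*(X + n) = 2*n**2*(X + n))
(191 + 669)*(-1060) + m(D, 327) = (191 + 669)*(-1060) + 2*327**2*(-300 + 327) = 860*(-1060) + 2*106929*27 = -911600 + 5774166 = 4862566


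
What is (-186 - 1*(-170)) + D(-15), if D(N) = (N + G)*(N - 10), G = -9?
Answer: 584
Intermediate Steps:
D(N) = (-10 + N)*(-9 + N) (D(N) = (N - 9)*(N - 10) = (-9 + N)*(-10 + N) = (-10 + N)*(-9 + N))
(-186 - 1*(-170)) + D(-15) = (-186 - 1*(-170)) + (90 + (-15)² - 19*(-15)) = (-186 + 170) + (90 + 225 + 285) = -16 + 600 = 584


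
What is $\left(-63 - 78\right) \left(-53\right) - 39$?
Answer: $7434$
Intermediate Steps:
$\left(-63 - 78\right) \left(-53\right) - 39 = \left(-141\right) \left(-53\right) - 39 = 7473 - 39 = 7434$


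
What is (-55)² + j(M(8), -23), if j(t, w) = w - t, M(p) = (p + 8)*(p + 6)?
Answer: 2778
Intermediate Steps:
M(p) = (6 + p)*(8 + p) (M(p) = (8 + p)*(6 + p) = (6 + p)*(8 + p))
(-55)² + j(M(8), -23) = (-55)² + (-23 - (48 + 8² + 14*8)) = 3025 + (-23 - (48 + 64 + 112)) = 3025 + (-23 - 1*224) = 3025 + (-23 - 224) = 3025 - 247 = 2778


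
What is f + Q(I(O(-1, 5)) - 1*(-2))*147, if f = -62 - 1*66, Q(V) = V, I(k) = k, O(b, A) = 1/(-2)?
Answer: 185/2 ≈ 92.500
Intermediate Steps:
O(b, A) = -½
f = -128 (f = -62 - 66 = -128)
f + Q(I(O(-1, 5)) - 1*(-2))*147 = -128 + (-½ - 1*(-2))*147 = -128 + (-½ + 2)*147 = -128 + (3/2)*147 = -128 + 441/2 = 185/2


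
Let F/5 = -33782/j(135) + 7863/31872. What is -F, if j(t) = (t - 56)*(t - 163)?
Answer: -65124575/839296 ≈ -77.594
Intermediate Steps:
j(t) = (-163 + t)*(-56 + t) (j(t) = (-56 + t)*(-163 + t) = (-163 + t)*(-56 + t))
F = 65124575/839296 (F = 5*(-33782/(9128 + 135**2 - 219*135) + 7863/31872) = 5*(-33782/(9128 + 18225 - 29565) + 7863*(1/31872)) = 5*(-33782/(-2212) + 2621/10624) = 5*(-33782*(-1/2212) + 2621/10624) = 5*(2413/158 + 2621/10624) = 5*(13024915/839296) = 65124575/839296 ≈ 77.594)
-F = -1*65124575/839296 = -65124575/839296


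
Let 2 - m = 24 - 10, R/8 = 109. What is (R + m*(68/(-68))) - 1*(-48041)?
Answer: 48925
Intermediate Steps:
R = 872 (R = 8*109 = 872)
m = -12 (m = 2 - (24 - 10) = 2 - 1*14 = 2 - 14 = -12)
(R + m*(68/(-68))) - 1*(-48041) = (872 - 816/(-68)) - 1*(-48041) = (872 - 816*(-1)/68) + 48041 = (872 - 12*(-1)) + 48041 = (872 + 12) + 48041 = 884 + 48041 = 48925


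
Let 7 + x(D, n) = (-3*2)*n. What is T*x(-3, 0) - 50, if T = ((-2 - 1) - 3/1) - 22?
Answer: 146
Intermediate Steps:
x(D, n) = -7 - 6*n (x(D, n) = -7 + (-3*2)*n = -7 - 6*n)
T = -28 (T = (-3 - 3*1) - 22 = (-3 - 3) - 22 = -6 - 22 = -28)
T*x(-3, 0) - 50 = -28*(-7 - 6*0) - 50 = -28*(-7 + 0) - 50 = -28*(-7) - 50 = 196 - 50 = 146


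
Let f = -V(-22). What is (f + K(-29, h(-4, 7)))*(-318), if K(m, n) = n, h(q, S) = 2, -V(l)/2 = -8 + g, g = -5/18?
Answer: 13886/3 ≈ 4628.7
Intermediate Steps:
g = -5/18 (g = -5*1/18 = -5/18 ≈ -0.27778)
V(l) = 149/9 (V(l) = -2*(-8 - 5/18) = -2*(-149/18) = 149/9)
f = -149/9 (f = -1*149/9 = -149/9 ≈ -16.556)
(f + K(-29, h(-4, 7)))*(-318) = (-149/9 + 2)*(-318) = -131/9*(-318) = 13886/3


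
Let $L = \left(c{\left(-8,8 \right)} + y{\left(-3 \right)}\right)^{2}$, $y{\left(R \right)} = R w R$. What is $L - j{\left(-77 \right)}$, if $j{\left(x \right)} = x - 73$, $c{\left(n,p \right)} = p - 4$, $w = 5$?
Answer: $2551$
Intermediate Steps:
$c{\left(n,p \right)} = -4 + p$
$y{\left(R \right)} = 5 R^{2}$ ($y{\left(R \right)} = R 5 R = 5 R R = 5 R^{2}$)
$j{\left(x \right)} = -73 + x$ ($j{\left(x \right)} = x - 73 = -73 + x$)
$L = 2401$ ($L = \left(\left(-4 + 8\right) + 5 \left(-3\right)^{2}\right)^{2} = \left(4 + 5 \cdot 9\right)^{2} = \left(4 + 45\right)^{2} = 49^{2} = 2401$)
$L - j{\left(-77 \right)} = 2401 - \left(-73 - 77\right) = 2401 - -150 = 2401 + 150 = 2551$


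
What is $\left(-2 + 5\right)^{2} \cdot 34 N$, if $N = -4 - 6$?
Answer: $-3060$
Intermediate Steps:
$N = -10$
$\left(-2 + 5\right)^{2} \cdot 34 N = \left(-2 + 5\right)^{2} \cdot 34 \left(-10\right) = 3^{2} \cdot 34 \left(-10\right) = 9 \cdot 34 \left(-10\right) = 306 \left(-10\right) = -3060$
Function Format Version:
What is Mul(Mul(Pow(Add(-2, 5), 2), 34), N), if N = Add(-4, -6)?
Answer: -3060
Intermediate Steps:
N = -10
Mul(Mul(Pow(Add(-2, 5), 2), 34), N) = Mul(Mul(Pow(Add(-2, 5), 2), 34), -10) = Mul(Mul(Pow(3, 2), 34), -10) = Mul(Mul(9, 34), -10) = Mul(306, -10) = -3060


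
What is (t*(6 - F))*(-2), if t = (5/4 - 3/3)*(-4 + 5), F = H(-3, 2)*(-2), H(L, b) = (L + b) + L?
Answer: 1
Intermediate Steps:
H(L, b) = b + 2*L
F = 8 (F = (2 + 2*(-3))*(-2) = (2 - 6)*(-2) = -4*(-2) = 8)
t = ¼ (t = (5*(¼) - 3*⅓)*1 = (5/4 - 1)*1 = (¼)*1 = ¼ ≈ 0.25000)
(t*(6 - F))*(-2) = ((6 - 1*8)/4)*(-2) = ((6 - 8)/4)*(-2) = ((¼)*(-2))*(-2) = -½*(-2) = 1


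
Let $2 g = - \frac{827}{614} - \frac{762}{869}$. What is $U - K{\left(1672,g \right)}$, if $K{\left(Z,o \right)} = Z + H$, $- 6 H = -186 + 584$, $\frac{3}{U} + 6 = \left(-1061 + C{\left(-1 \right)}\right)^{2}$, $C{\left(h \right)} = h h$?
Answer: $- \frac{5412352289}{3370782} \approx -1605.7$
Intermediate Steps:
$C{\left(h \right)} = h^{2}$
$g = - \frac{1186531}{1067132}$ ($g = \frac{- \frac{827}{614} - \frac{762}{869}}{2} = \frac{1}{2} \left(- \frac{1186531}{533566}\right) = - \frac{1186531}{1067132} \approx -1.1119$)
$U = \frac{3}{1123594}$ ($U = \frac{3}{-6 + \left(-1061 + \left(-1\right)^{2}\right)^{2}} = \frac{3}{-6 + \left(-1061 + 1\right)^{2}} = \frac{3}{-6 + \left(-1060\right)^{2}} = \frac{3}{-6 + 1123600} = \frac{3}{1123594} \approx 2.67 \cdot 10^{-6}$)
$H = - \frac{199}{3}$ ($H = - \frac{-186 + 584}{6} = \left(- \frac{1}{6}\right) 398 = - \frac{199}{3} \approx -66.333$)
$K{\left(Z,o \right)} = - \frac{199}{3} + Z$ ($K{\left(Z,o \right)} = Z - \frac{199}{3} = - \frac{199}{3} + Z$)
$U - K{\left(1672,g \right)} = \frac{3}{1123594} - \left(- \frac{199}{3} + 1672\right) = \frac{3}{1123594} - \frac{4817}{3} = - \frac{5412352289}{3370782}$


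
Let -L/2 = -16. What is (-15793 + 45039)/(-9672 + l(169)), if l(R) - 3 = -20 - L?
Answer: -29246/9721 ≈ -3.0085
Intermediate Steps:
L = 32 (L = -2*(-16) = 32)
l(R) = -49 (l(R) = 3 + (-20 - 1*32) = 3 + (-20 - 32) = 3 - 52 = -49)
(-15793 + 45039)/(-9672 + l(169)) = (-15793 + 45039)/(-9672 - 49) = 29246/(-9721) = 29246*(-1/9721) = -29246/9721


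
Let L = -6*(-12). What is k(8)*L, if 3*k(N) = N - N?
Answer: 0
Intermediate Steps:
k(N) = 0 (k(N) = (N - N)/3 = (1/3)*0 = 0)
L = 72 (L = -3*(-24) = 72)
k(8)*L = 0*72 = 0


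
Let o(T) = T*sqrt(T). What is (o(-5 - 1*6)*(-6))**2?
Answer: -47916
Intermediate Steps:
o(T) = T**(3/2)
(o(-5 - 1*6)*(-6))**2 = ((-5 - 1*6)**(3/2)*(-6))**2 = ((-5 - 6)**(3/2)*(-6))**2 = ((-11)**(3/2)*(-6))**2 = (-11*I*sqrt(11)*(-6))**2 = (66*I*sqrt(11))**2 = -47916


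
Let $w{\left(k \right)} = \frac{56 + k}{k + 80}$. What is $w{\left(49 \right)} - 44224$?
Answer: $- \frac{1901597}{43} \approx -44223.0$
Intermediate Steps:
$w{\left(k \right)} = \frac{56 + k}{80 + k}$
$w{\left(49 \right)} - 44224 = \frac{56 + 49}{80 + 49} - 44224 = \frac{1}{129} \cdot 105 - 44224 = \frac{35}{43} - 44224 = - \frac{1901597}{43}$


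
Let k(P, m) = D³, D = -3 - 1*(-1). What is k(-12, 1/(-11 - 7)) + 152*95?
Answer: 14432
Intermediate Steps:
D = -2 (D = -3 + 1 = -2)
k(P, m) = -8 (k(P, m) = (-2)³ = -8)
k(-12, 1/(-11 - 7)) + 152*95 = -8 + 152*95 = -8 + 14440 = 14432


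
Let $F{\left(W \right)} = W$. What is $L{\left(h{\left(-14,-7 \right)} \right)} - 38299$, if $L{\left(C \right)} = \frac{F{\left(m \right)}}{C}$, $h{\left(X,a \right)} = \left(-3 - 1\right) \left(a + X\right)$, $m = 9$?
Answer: $- \frac{1072369}{28} \approx -38299.0$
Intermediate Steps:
$h{\left(X,a \right)} = - 4 X - 4 a$ ($h{\left(X,a \right)} = - 4 \left(X + a\right) = - 4 X - 4 a$)
$L{\left(C \right)} = \frac{9}{C}$
$L{\left(h{\left(-14,-7 \right)} \right)} - 38299 = \frac{9}{\left(-4\right) \left(-14\right) - -28} - 38299 = \frac{9}{56 + 28} - 38299 = \frac{9}{84} - 38299 = 9 \cdot \frac{1}{84} - 38299 = \frac{3}{28} - 38299 = - \frac{1072369}{28}$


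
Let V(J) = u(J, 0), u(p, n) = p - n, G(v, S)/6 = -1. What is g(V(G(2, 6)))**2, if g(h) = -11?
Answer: 121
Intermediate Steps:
G(v, S) = -6 (G(v, S) = 6*(-1) = -6)
V(J) = J (V(J) = J - 1*0 = J + 0 = J)
g(V(G(2, 6)))**2 = (-11)**2 = 121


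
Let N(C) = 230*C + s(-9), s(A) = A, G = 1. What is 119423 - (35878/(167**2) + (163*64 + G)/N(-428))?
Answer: 327889821451818/2745644161 ≈ 1.1942e+5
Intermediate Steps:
N(C) = -9 + 230*C (N(C) = 230*C - 9 = -9 + 230*C)
119423 - (35878/(167**2) + (163*64 + G)/N(-428)) = 119423 - (35878/(167**2) + (163*64 + 1)/(-9 + 230*(-428))) = 119423 - (35878/27889 + (10432 + 1)/(-9 - 98440)) = 119423 - (35878*(1/27889) + 10433/(-98449)) = 119423 - (35878/27889 + 10433*(-1/98449)) = 119423 - (35878/27889 - 10433/98449) = 119423 - 1*3241187285/2745644161 = 119423 - 3241187285/2745644161 = 327889821451818/2745644161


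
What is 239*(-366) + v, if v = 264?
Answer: -87210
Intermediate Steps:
239*(-366) + v = 239*(-366) + 264 = -87474 + 264 = -87210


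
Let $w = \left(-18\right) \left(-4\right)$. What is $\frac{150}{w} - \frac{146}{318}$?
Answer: $\frac{1033}{636} \approx 1.6242$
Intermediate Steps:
$w = 72$
$\frac{150}{w} - \frac{146}{318} = \frac{150}{72} - \frac{146}{318} = 150 \cdot \frac{1}{72} - \frac{73}{159} = \frac{25}{12} - \frac{73}{159} = \frac{1033}{636}$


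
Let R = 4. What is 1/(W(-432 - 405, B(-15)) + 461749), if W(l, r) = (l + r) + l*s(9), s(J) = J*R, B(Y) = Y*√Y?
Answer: 86156/37114282355 + 3*I*√15/37114282355 ≈ 2.3214e-6 + 3.1306e-10*I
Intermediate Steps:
B(Y) = Y^(3/2)
s(J) = 4*J (s(J) = J*4 = 4*J)
W(l, r) = r + 37*l (W(l, r) = (l + r) + l*(4*9) = (l + r) + l*36 = (l + r) + 36*l = r + 37*l)
1/(W(-432 - 405, B(-15)) + 461749) = 1/(((-15)^(3/2) + 37*(-432 - 405)) + 461749) = 1/((-15*I*√15 + 37*(-837)) + 461749) = 1/((-15*I*√15 - 30969) + 461749) = 1/((-30969 - 15*I*√15) + 461749) = 1/(430780 - 15*I*√15)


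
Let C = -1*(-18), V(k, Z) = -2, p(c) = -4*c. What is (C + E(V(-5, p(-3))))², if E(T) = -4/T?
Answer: 400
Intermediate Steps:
C = 18
(C + E(V(-5, p(-3))))² = (18 - 4/(-2))² = (18 - 4*(-½))² = (18 + 2)² = 20² = 400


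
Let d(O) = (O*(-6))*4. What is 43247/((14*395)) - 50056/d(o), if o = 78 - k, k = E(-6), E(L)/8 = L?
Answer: 1819592/74655 ≈ 24.373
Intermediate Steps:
E(L) = 8*L
k = -48 (k = 8*(-6) = -48)
o = 126 (o = 78 - 1*(-48) = 78 + 48 = 126)
d(O) = -24*O (d(O) = -6*O*4 = -24*O)
43247/((14*395)) - 50056/d(o) = 43247/((14*395)) - 50056/((-24*126)) = 43247/5530 - 50056/(-3024) = 43247*(1/5530) - 50056*(-1/3024) = 43247/5530 + 6257/378 = 1819592/74655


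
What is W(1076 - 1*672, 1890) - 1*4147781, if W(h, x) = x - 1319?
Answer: -4147210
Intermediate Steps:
W(h, x) = -1319 + x
W(1076 - 1*672, 1890) - 1*4147781 = (-1319 + 1890) - 1*4147781 = 571 - 4147781 = -4147210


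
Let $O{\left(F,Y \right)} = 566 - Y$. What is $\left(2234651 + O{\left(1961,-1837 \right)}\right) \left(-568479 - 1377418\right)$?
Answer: $-4353076667438$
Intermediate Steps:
$\left(2234651 + O{\left(1961,-1837 \right)}\right) \left(-568479 - 1377418\right) = \left(2234651 + \left(566 - -1837\right)\right) \left(-568479 - 1377418\right) = \left(2234651 + \left(566 + 1837\right)\right) \left(-1945897\right) = \left(2234651 + 2403\right) \left(-1945897\right) = 2237054 \left(-1945897\right) = -4353076667438$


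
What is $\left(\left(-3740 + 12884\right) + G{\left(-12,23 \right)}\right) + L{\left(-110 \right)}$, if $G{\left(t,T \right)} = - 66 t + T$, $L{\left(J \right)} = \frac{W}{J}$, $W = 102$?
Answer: $\frac{547694}{55} \approx 9958.1$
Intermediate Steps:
$L{\left(J \right)} = \frac{102}{J}$
$G{\left(t,T \right)} = T - 66 t$
$\left(\left(-3740 + 12884\right) + G{\left(-12,23 \right)}\right) + L{\left(-110 \right)} = \left(\left(-3740 + 12884\right) + \left(23 - -792\right)\right) + \frac{102}{-110} = \left(9144 + \left(23 + 792\right)\right) + 102 \left(- \frac{1}{110}\right) = \left(9144 + 815\right) - \frac{51}{55} = 9959 - \frac{51}{55} = \frac{547694}{55}$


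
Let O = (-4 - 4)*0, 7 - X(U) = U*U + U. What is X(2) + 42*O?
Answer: 1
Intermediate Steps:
X(U) = 7 - U - U² (X(U) = 7 - (U*U + U) = 7 - (U² + U) = 7 - (U + U²) = 7 + (-U - U²) = 7 - U - U²)
O = 0 (O = -8*0 = 0)
X(2) + 42*O = (7 - 1*2 - 1*2²) + 42*0 = (7 - 2 - 1*4) + 0 = (7 - 2 - 4) + 0 = 1 + 0 = 1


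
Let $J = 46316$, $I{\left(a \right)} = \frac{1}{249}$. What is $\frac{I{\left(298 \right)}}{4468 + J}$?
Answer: $\frac{1}{12645216} \approx 7.9081 \cdot 10^{-8}$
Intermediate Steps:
$I{\left(a \right)} = \frac{1}{249}$
$\frac{I{\left(298 \right)}}{4468 + J} = \frac{1}{249 \left(4468 + 46316\right)} = \frac{1}{249 \cdot 50784} = \frac{1}{249} \cdot \frac{1}{50784} = \frac{1}{12645216}$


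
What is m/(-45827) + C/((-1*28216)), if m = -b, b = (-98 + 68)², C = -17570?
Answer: 415287395/646527316 ≈ 0.64234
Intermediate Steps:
b = 900 (b = (-30)² = 900)
m = -900 (m = -1*900 = -900)
m/(-45827) + C/((-1*28216)) = -900/(-45827) - 17570/((-1*28216)) = -900*(-1/45827) - 17570/(-28216) = 900/45827 - 17570*(-1/28216) = 900/45827 + 8785/14108 = 415287395/646527316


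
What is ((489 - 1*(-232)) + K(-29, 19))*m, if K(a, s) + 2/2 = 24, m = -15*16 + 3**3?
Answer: -158472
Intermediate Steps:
m = -213 (m = -240 + 27 = -213)
K(a, s) = 23 (K(a, s) = -1 + 24 = 23)
((489 - 1*(-232)) + K(-29, 19))*m = ((489 - 1*(-232)) + 23)*(-213) = ((489 + 232) + 23)*(-213) = (721 + 23)*(-213) = 744*(-213) = -158472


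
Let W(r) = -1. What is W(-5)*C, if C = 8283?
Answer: -8283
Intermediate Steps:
W(-5)*C = -1*8283 = -8283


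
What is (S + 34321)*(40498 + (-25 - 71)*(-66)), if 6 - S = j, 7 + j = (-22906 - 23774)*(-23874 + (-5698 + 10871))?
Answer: -40882726156564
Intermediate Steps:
j = 872962673 (j = -7 + (-22906 - 23774)*(-23874 + (-5698 + 10871)) = -7 - 46680*(-23874 + 5173) = -7 - 46680*(-18701) = -7 + 872962680 = 872962673)
S = -872962667 (S = 6 - 1*872962673 = 6 - 872962673 = -872962667)
(S + 34321)*(40498 + (-25 - 71)*(-66)) = (-872962667 + 34321)*(40498 + (-25 - 71)*(-66)) = -872928346*(40498 - 96*(-66)) = -872928346*(40498 + 6336) = -872928346*46834 = -40882726156564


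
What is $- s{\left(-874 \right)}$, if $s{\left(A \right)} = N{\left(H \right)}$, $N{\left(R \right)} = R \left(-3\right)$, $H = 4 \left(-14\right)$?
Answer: $-168$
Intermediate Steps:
$H = -56$
$N{\left(R \right)} = - 3 R$
$s{\left(A \right)} = 168$ ($s{\left(A \right)} = \left(-3\right) \left(-56\right) = 168$)
$- s{\left(-874 \right)} = \left(-1\right) 168 = -168$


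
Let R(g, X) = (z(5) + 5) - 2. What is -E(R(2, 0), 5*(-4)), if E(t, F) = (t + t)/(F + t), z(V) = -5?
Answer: -2/11 ≈ -0.18182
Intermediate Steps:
R(g, X) = -2 (R(g, X) = (-5 + 5) - 2 = 0 - 2 = -2)
E(t, F) = 2*t/(F + t) (E(t, F) = (2*t)/(F + t) = 2*t/(F + t))
-E(R(2, 0), 5*(-4)) = -2*(-2)/(5*(-4) - 2) = -2*(-2)/(-20 - 2) = -2*(-2)/(-22) = -2*(-2)*(-1)/22 = -1*2/11 = -2/11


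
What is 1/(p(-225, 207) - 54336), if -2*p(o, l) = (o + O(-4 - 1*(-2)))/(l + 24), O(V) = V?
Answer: -462/25103005 ≈ -1.8404e-5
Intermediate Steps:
p(o, l) = -(-2 + o)/(2*(24 + l)) (p(o, l) = -(o + (-4 - 1*(-2)))/(2*(l + 24)) = -(o + (-4 + 2))/(2*(24 + l)) = -(o - 2)/(2*(24 + l)) = -(-2 + o)/(2*(24 + l)))
1/(p(-225, 207) - 54336) = 1/((2 - 1*(-225))/(2*(24 + 207)) - 54336) = 1/((½)*(2 + 225)/231 - 54336) = 1/((½)*(1/231)*227 - 54336) = 1/(227/462 - 54336) = 1/(-25103005/462) = -462/25103005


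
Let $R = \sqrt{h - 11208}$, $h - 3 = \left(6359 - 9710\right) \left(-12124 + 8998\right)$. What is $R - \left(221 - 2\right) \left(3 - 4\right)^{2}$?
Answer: $-219 + 3 \sqrt{1162669} \approx 3015.8$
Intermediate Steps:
$h = 10475229$ ($h = 3 + \left(6359 - 9710\right) \left(-12124 + 8998\right) = 3 - -10475226 = 3 + 10475226 = 10475229$)
$R = 3 \sqrt{1162669}$ ($R = \sqrt{10475229 - 11208} = \sqrt{10464021} = 3 \sqrt{1162669} \approx 3234.8$)
$R - \left(221 - 2\right) \left(3 - 4\right)^{2} = 3 \sqrt{1162669} - \left(221 - 2\right) \left(3 - 4\right)^{2} = 3 \sqrt{1162669} - \left(221 - 2\right) \left(-1\right)^{2} = 3 \sqrt{1162669} - 219 \cdot 1 = 3 \sqrt{1162669} - 219 = -219 + 3 \sqrt{1162669}$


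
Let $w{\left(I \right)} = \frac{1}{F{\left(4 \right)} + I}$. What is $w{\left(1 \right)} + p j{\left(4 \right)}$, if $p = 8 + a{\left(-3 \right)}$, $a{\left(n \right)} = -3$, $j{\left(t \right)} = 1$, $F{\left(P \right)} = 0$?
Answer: $6$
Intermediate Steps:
$w{\left(I \right)} = \frac{1}{I}$ ($w{\left(I \right)} = \frac{1}{0 + I} = \frac{1}{I}$)
$p = 5$ ($p = 8 - 3 = 5$)
$w{\left(1 \right)} + p j{\left(4 \right)} = 1^{-1} + 5 \cdot 1 = 1 + 5 = 6$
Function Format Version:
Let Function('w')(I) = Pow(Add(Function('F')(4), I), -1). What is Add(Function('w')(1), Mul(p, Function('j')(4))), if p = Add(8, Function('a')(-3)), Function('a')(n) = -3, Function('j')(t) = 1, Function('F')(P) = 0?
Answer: 6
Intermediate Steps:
Function('w')(I) = Pow(I, -1) (Function('w')(I) = Pow(Add(0, I), -1) = Pow(I, -1))
p = 5 (p = Add(8, -3) = 5)
Add(Function('w')(1), Mul(p, Function('j')(4))) = Add(Pow(1, -1), Mul(5, 1)) = Add(1, 5) = 6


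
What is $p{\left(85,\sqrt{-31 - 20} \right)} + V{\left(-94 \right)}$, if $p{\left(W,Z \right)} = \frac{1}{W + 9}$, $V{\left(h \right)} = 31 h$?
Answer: $- \frac{273915}{94} \approx -2914.0$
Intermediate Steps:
$p{\left(W,Z \right)} = \frac{1}{9 + W}$
$p{\left(85,\sqrt{-31 - 20} \right)} + V{\left(-94 \right)} = \frac{1}{9 + 85} + 31 \left(-94\right) = \frac{1}{94} - 2914 = - \frac{273915}{94}$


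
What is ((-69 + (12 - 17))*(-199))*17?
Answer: 250342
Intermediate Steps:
((-69 + (12 - 17))*(-199))*17 = ((-69 - 5)*(-199))*17 = -74*(-199)*17 = 14726*17 = 250342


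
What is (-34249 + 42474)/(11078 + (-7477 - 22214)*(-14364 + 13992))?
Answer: 1645/2211226 ≈ 0.00074393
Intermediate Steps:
(-34249 + 42474)/(11078 + (-7477 - 22214)*(-14364 + 13992)) = 8225/(11078 - 29691*(-372)) = 8225/(11078 + 11045052) = 8225/11056130 = 8225*(1/11056130) = 1645/2211226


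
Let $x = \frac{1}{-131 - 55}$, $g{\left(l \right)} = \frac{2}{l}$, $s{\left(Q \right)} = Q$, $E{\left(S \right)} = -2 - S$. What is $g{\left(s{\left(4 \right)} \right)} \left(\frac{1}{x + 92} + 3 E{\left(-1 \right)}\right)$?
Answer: $- \frac{51147}{34222} \approx -1.4946$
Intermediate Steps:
$x = - \frac{1}{186}$ ($x = \frac{1}{-186} = - \frac{1}{186} \approx -0.0053763$)
$g{\left(s{\left(4 \right)} \right)} \left(\frac{1}{x + 92} + 3 E{\left(-1 \right)}\right) = \frac{2}{4} \left(\frac{1}{- \frac{1}{186} + 92} + 3 \left(-2 - -1\right)\right) = 2 \cdot \frac{1}{4} \left(\frac{1}{\frac{17111}{186}} + 3 \left(-2 + 1\right)\right) = \frac{\frac{186}{17111} + 3 \left(-1\right)}{2} = \frac{\frac{186}{17111} - 3}{2} = \frac{1}{2} \left(- \frac{51147}{17111}\right) = - \frac{51147}{34222}$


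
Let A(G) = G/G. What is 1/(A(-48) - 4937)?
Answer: -1/4936 ≈ -0.00020259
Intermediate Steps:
A(G) = 1
1/(A(-48) - 4937) = 1/(1 - 4937) = 1/(-4936) = -1/4936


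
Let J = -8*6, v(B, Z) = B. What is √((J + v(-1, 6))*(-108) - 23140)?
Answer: 2*I*√4462 ≈ 133.6*I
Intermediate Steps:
J = -48
√((J + v(-1, 6))*(-108) - 23140) = √((-48 - 1)*(-108) - 23140) = √(-49*(-108) - 23140) = √(5292 - 23140) = √(-17848) = 2*I*√4462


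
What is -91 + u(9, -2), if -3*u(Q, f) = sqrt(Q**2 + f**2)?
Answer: -91 - sqrt(85)/3 ≈ -94.073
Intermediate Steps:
u(Q, f) = -sqrt(Q**2 + f**2)/3
-91 + u(9, -2) = -91 - sqrt(9**2 + (-2)**2)/3 = -91 - sqrt(81 + 4)/3 = -91 - sqrt(85)/3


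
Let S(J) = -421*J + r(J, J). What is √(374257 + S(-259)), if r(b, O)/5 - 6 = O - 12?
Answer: √481971 ≈ 694.24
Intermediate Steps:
r(b, O) = -30 + 5*O (r(b, O) = 30 + 5*(O - 12) = 30 + 5*(-12 + O) = 30 + (-60 + 5*O) = -30 + 5*O)
S(J) = -30 - 416*J (S(J) = -421*J + (-30 + 5*J) = -30 - 416*J)
√(374257 + S(-259)) = √(374257 + (-30 - 416*(-259))) = √(374257 + (-30 + 107744)) = √(374257 + 107714) = √481971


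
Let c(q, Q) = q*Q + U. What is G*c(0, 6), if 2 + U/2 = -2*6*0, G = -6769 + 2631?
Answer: 16552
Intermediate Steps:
G = -4138
U = -4 (U = -4 + 2*(-2*6*0) = -4 + 2*(-12*0) = -4 + 2*0 = -4 + 0 = -4)
c(q, Q) = -4 + Q*q (c(q, Q) = q*Q - 4 = Q*q - 4 = -4 + Q*q)
G*c(0, 6) = -4138*(-4 + 6*0) = -4138*(-4 + 0) = -4138*(-4) = 16552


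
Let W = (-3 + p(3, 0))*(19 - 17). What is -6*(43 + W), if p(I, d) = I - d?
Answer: -258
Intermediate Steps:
W = 0 (W = (-3 + (3 - 1*0))*(19 - 17) = (-3 + (3 + 0))*2 = (-3 + 3)*2 = 0*2 = 0)
-6*(43 + W) = -6*(43 + 0) = -6*43 = -258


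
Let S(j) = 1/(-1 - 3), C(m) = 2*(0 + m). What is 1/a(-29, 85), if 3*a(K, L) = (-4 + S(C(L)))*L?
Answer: -12/1445 ≈ -0.0083045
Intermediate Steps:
C(m) = 2*m
S(j) = -¼ (S(j) = 1/(-4) = -¼)
a(K, L) = -17*L/12 (a(K, L) = ((-4 - ¼)*L)/3 = (-17*L/4)/3 = -17*L/12)
1/a(-29, 85) = 1/(-17/12*85) = 1/(-1445/12) = -12/1445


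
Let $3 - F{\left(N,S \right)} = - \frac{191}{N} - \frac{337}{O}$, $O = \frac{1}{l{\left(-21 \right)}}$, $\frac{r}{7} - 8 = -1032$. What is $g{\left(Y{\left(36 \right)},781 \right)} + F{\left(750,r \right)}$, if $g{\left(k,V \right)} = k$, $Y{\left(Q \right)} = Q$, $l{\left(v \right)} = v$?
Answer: $- \frac{5278309}{750} \approx -7037.7$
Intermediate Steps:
$r = -7168$ ($r = 56 + 7 \left(-1032\right) = 56 - 7224 = -7168$)
$O = - \frac{1}{21}$ ($O = \frac{1}{-21} = - \frac{1}{21} \approx -0.047619$)
$F{\left(N,S \right)} = -7074 + \frac{191}{N}$ ($F{\left(N,S \right)} = 3 - \left(- \frac{191}{N} - \frac{337}{- \frac{1}{21}}\right) = 3 - \left(- \frac{191}{N} - -7077\right) = 3 - \left(- \frac{191}{N} + 7077\right) = 3 - \left(7077 - \frac{191}{N}\right) = -7074 + \frac{191}{N}$)
$g{\left(Y{\left(36 \right)},781 \right)} + F{\left(750,r \right)} = 36 - \left(7074 - \frac{191}{750}\right) = 36 + \left(-7074 + 191 \cdot \frac{1}{750}\right) = 36 + \left(-7074 + \frac{191}{750}\right) = 36 - \frac{5305309}{750} = - \frac{5278309}{750}$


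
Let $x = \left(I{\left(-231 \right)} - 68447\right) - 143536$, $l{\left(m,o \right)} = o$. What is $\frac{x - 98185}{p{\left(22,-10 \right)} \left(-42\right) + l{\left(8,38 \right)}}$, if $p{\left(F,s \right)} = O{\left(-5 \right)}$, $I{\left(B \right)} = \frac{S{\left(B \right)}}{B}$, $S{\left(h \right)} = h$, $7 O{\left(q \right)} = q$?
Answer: $- \frac{310167}{68} \approx -4561.3$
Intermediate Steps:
$O{\left(q \right)} = \frac{q}{7}$
$I{\left(B \right)} = 1$ ($I{\left(B \right)} = \frac{B}{B} = 1$)
$p{\left(F,s \right)} = - \frac{5}{7}$ ($p{\left(F,s \right)} = \frac{1}{7} \left(-5\right) = - \frac{5}{7}$)
$x = -211982$ ($x = \left(1 - 68447\right) - 143536 = -68446 - 143536 = -211982$)
$\frac{x - 98185}{p{\left(22,-10 \right)} \left(-42\right) + l{\left(8,38 \right)}} = \frac{-211982 - 98185}{\left(- \frac{5}{7}\right) \left(-42\right) + 38} = - \frac{310167}{30 + 38} = - \frac{310167}{68}$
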